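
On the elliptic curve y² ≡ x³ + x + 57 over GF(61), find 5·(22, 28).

Write P = (22, 28).
Double-and-add on 5 = (101)₂. Start with P = (22, 28) for the leading 1-bit.
double: tangent at (22, 28): λ = (3·22² + 1)/(2·28) ≡ 50/56. 56⁻¹ ≡ 12 (mod 61), so λ ≡ 50·12 ≡ 51.
  x = λ² - 22 - 22 = 2601 - 44 ≡ 56; y = λ·(22 - 56) - 28 ≡ 7. → (56, 7)
double: tangent at (56, 7): λ = (3·56² + 1)/(2·7) ≡ 15/14. 14⁻¹ ≡ 48 (mod 61), so λ ≡ 15·48 ≡ 49.
  x = λ² - 56 - 56 = 2401 - 112 ≡ 32; y = λ·(56 - 32) - 7 ≡ 10. → (32, 10)
add P: (32, 10) + (22, 28). λ = (28 - 10)/(22 - 32) ≡ 18/51 mod 61. 51⁻¹ ≡ 6 (mod 61) since 51·6 = 306 ≡ 1, so λ ≡ 47.
  x = λ² - 32 - 22 = 2209 - 54 ≡ 20; y = λ·(32 - 20) - 10 ≡ 5. → (20, 5)

(20, 5)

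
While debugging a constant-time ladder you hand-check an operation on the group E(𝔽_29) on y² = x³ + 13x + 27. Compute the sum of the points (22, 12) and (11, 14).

(20, 14)

(22, 12) + (11, 14). λ = (14 - 12)/(11 - 22) ≡ 2/18 mod 29. 18⁻¹ ≡ 21 (mod 29), so λ ≡ 13.
  x = λ² - 22 - 11 = 169 - 33 ≡ 20; y = λ·(22 - 20) - 12 ≡ 14. → (20, 14)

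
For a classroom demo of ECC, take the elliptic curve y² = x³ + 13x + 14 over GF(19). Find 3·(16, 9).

Write P = (16, 9).
Repeated addition: build up to 3P.
2P: tangent at (16, 9): λ = (3·16² + 13)/(2·9) ≡ 2/18. 18⁻¹ ≡ 18 (mod 19) since 18·18 = 324 ≡ 1, so λ ≡ 2·18 ≡ 17.
  x = λ² - 16 - 16 = 289 - 32 ≡ 10; y = λ·(16 - 10) - 9 ≡ 17. → (10, 17)
3P: (10, 17) + (16, 9). λ = (9 - 17)/(16 - 10) ≡ 11/6 mod 19. 6⁻¹ ≡ 16 (mod 19) since 6·16 = 96 ≡ 1, so λ ≡ 5.
  x = λ² - 10 - 16 = 25 - 26 ≡ 18; y = λ·(10 - 18) - 17 ≡ 0. → (18, 0)

(18, 0)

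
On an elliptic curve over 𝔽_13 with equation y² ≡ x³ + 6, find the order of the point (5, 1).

2P: tangent at (5, 1): λ = (3·5² + 0)/(2·1) ≡ 10/2. 2⁻¹ ≡ 7 (mod 13), so λ ≡ 10·7 ≡ 5.
  x = λ² - 5 - 5 = 25 - 10 ≡ 2; y = λ·(5 - 2) - 1 ≡ 1. → (2, 1)
3P: (2, 1) + (5, 1). λ = (1 - 1)/(5 - 2) ≡ 0/3 mod 13. 3⁻¹ ≡ 9 (mod 13), so λ ≡ 0.
  x = λ² - 2 - 5 = 0 - 7 ≡ 6; y = λ·(2 - 6) - 1 ≡ 12. → (6, 12)
4P: (6, 12) + (5, 1). λ = (1 - 12)/(5 - 6) ≡ 2/12 mod 13. 12⁻¹ ≡ 12 (mod 13), so λ ≡ 11.
  x = λ² - 6 - 5 = 121 - 11 ≡ 6; y = λ·(6 - 6) - 12 ≡ 1. → (6, 1)
5P: (6, 1) + (5, 1). λ = (1 - 1)/(5 - 6) ≡ 0/12 mod 13. 12⁻¹ ≡ 12 (mod 13), so λ ≡ 0.
  x = λ² - 6 - 5 = 0 - 11 ≡ 2; y = λ·(6 - 2) - 1 ≡ 12. → (2, 12)
6P: (2, 12) + (5, 1). λ = (1 - 12)/(5 - 2) ≡ 2/3 mod 13. 3⁻¹ ≡ 9 (mod 13) since 3·9 = 27 ≡ 1, so λ ≡ 5.
  x = λ² - 2 - 5 = 25 - 7 ≡ 5; y = λ·(2 - 5) - 12 ≡ 12. → (5, 12)
7P: (5, 12) + (5, 1): same x and y₁ ≡ -y₂, so the sum is O.
7P = O, so the order is 7.

7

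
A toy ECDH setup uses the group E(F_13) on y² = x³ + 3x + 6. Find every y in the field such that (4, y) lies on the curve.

x³ + 3x + 6 = 82 ≡ 4 (mod 13).
Square roots of 4 mod 13: 2 and 11 (since 2² = 4 ≡ 4).

2, 11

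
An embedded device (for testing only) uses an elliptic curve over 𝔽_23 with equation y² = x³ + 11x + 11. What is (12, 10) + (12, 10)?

(3, 18)

tangent at (12, 10): λ = (3·12² + 11)/(2·10) ≡ 6/20. 20⁻¹ ≡ 15 (mod 23) since 20·15 = 300 ≡ 1, so λ ≡ 6·15 ≡ 21.
  x = λ² - 12 - 12 = 441 - 24 ≡ 3; y = λ·(12 - 3) - 10 ≡ 18. → (3, 18)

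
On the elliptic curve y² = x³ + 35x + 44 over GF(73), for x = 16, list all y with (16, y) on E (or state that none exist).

x³ + 35x + 44 = 4700 ≡ 28 (mod 73).
28 is a non-residue mod 73; no y exists.

none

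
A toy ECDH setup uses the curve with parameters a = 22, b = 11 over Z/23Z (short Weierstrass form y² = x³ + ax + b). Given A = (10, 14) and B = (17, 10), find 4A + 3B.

(14, 2)

First 4A:
Double-and-add on 4 = (100)₂. Start with A = (10, 14) for the leading 1-bit.
double: tangent at (10, 14): λ = (3·10² + 22)/(2·14) ≡ 0/5. 5⁻¹ ≡ 14 (mod 23) since 5·14 = 70 ≡ 1, so λ ≡ 0·14 ≡ 0.
  x = λ² - 10 - 10 = 0 - 20 ≡ 3; y = λ·(10 - 3) - 14 ≡ 9. → (3, 9)
double: tangent at (3, 9): λ = (3·3² + 22)/(2·9) ≡ 3/18. 18⁻¹ ≡ 9 (mod 23), so λ ≡ 3·9 ≡ 4.
  x = λ² - 3 - 3 = 16 - 6 ≡ 10; y = λ·(3 - 10) - 9 ≡ 9. → (10, 9)
4A = (10, 9).
Next 3B:
Repeated addition: build up to 3B.
2B: tangent at (17, 10): λ = (3·17² + 22)/(2·10) ≡ 15/20. 20⁻¹ ≡ 15 (mod 23) since 20·15 = 300 ≡ 1, so λ ≡ 15·15 ≡ 18.
  x = λ² - 17 - 17 = 324 - 34 ≡ 14; y = λ·(17 - 14) - 10 ≡ 21. → (14, 21)
3B: (14, 21) + (17, 10). λ = (10 - 21)/(17 - 14) ≡ 12/3 mod 23. 3⁻¹ ≡ 8 (mod 23), so λ ≡ 4.
  x = λ² - 14 - 17 = 16 - 31 ≡ 8; y = λ·(14 - 8) - 21 ≡ 3. → (8, 3)
3B = (8, 3).
Finally 4A + 3B:
(10, 9) + (8, 3). λ = (3 - 9)/(8 - 10) ≡ 17/21 mod 23. 21⁻¹ ≡ 11 (mod 23) since 21·11 = 231 ≡ 1, so λ ≡ 3.
  x = λ² - 10 - 8 = 9 - 18 ≡ 14; y = λ·(10 - 14) - 9 ≡ 2. → (14, 2)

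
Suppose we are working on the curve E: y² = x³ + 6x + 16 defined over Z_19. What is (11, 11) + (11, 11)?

tangent at (11, 11): λ = (3·11² + 6)/(2·11) ≡ 8/3. 3⁻¹ ≡ 13 (mod 19), so λ ≡ 8·13 ≡ 9.
  x = λ² - 11 - 11 = 81 - 22 ≡ 2; y = λ·(11 - 2) - 11 ≡ 13. → (2, 13)

(2, 13)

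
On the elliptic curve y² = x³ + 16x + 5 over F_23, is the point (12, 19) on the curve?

yes

y² = 19² ≡ 16; x³ + 16x + 5 = 1925 ≡ 16 (mod 23). 16 = 16.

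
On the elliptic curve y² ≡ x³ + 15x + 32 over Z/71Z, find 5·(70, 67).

(19, 54)

Write P = (70, 67).
Double-and-add on 5 = (101)₂. Start with P = (70, 67) for the leading 1-bit.
double: tangent at (70, 67): λ = (3·70² + 15)/(2·67) ≡ 18/63. 63⁻¹ ≡ 62 (mod 71) since 63·62 = 3906 ≡ 1, so λ ≡ 18·62 ≡ 51.
  x = λ² - 70 - 70 = 2601 - 140 ≡ 47; y = λ·(70 - 47) - 67 ≡ 41. → (47, 41)
double: tangent at (47, 41): λ = (3·47² + 15)/(2·41) ≡ 39/11. 11⁻¹ ≡ 13 (mod 71), so λ ≡ 39·13 ≡ 10.
  x = λ² - 47 - 47 = 100 - 94 ≡ 6; y = λ·(47 - 6) - 41 ≡ 14. → (6, 14)
add P: (6, 14) + (70, 67). λ = (67 - 14)/(70 - 6) ≡ 53/64 mod 71. 64⁻¹ ≡ 10 (mod 71), so λ ≡ 33.
  x = λ² - 6 - 70 = 1089 - 76 ≡ 19; y = λ·(6 - 19) - 14 ≡ 54. → (19, 54)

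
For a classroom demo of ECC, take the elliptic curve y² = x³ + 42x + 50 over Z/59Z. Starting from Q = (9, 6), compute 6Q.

Repeated addition: build up to 6Q.
2Q: tangent at (9, 6): λ = (3·9² + 42)/(2·6) ≡ 49/12. 12⁻¹ ≡ 5 (mod 59) since 12·5 = 60 ≡ 1, so λ ≡ 49·5 ≡ 9.
  x = λ² - 9 - 9 = 81 - 18 ≡ 4; y = λ·(9 - 4) - 6 ≡ 39. → (4, 39)
3Q: (4, 39) + (9, 6). λ = (6 - 39)/(9 - 4) ≡ 26/5 mod 59. 5⁻¹ ≡ 12 (mod 59), so λ ≡ 17.
  x = λ² - 4 - 9 = 289 - 13 ≡ 40; y = λ·(4 - 40) - 39 ≡ 57. → (40, 57)
4Q: (40, 57) + (9, 6). λ = (6 - 57)/(9 - 40) ≡ 8/28 mod 59. 28⁻¹ ≡ 19 (mod 59) since 28·19 = 532 ≡ 1, so λ ≡ 34.
  x = λ² - 40 - 9 = 1156 - 49 ≡ 45; y = λ·(40 - 45) - 57 ≡ 9. → (45, 9)
5Q: (45, 9) + (9, 6). λ = (6 - 9)/(9 - 45) ≡ 56/23 mod 59. 23⁻¹ ≡ 18 (mod 59) since 23·18 = 414 ≡ 1, so λ ≡ 5.
  x = λ² - 45 - 9 = 25 - 54 ≡ 30; y = λ·(45 - 30) - 9 ≡ 7. → (30, 7)
6Q: (30, 7) + (9, 6). λ = (6 - 7)/(9 - 30) ≡ 58/38 mod 59. 38⁻¹ ≡ 14 (mod 59) since 38·14 = 532 ≡ 1, so λ ≡ 45.
  x = λ² - 30 - 9 = 2025 - 39 ≡ 39; y = λ·(30 - 39) - 7 ≡ 1. → (39, 1)

(39, 1)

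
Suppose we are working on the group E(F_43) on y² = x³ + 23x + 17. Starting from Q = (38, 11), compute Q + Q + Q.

(32, 29)

Repeated addition: build up to 3Q.
2Q: tangent at (38, 11): λ = (3·38² + 23)/(2·11) ≡ 12/22. 22⁻¹ ≡ 2 (mod 43) since 22·2 = 44 ≡ 1, so λ ≡ 12·2 ≡ 24.
  x = λ² - 38 - 38 = 576 - 76 ≡ 27; y = λ·(38 - 27) - 11 ≡ 38. → (27, 38)
3Q: (27, 38) + (38, 11). λ = (11 - 38)/(38 - 27) ≡ 16/11 mod 43. 11⁻¹ ≡ 4 (mod 43), so λ ≡ 21.
  x = λ² - 27 - 38 = 441 - 65 ≡ 32; y = λ·(27 - 32) - 38 ≡ 29. → (32, 29)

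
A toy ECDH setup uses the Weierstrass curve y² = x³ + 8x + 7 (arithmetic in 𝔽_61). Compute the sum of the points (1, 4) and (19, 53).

(55, 32)

(1, 4) + (19, 53). λ = (53 - 4)/(19 - 1) ≡ 49/18 mod 61. 18⁻¹ ≡ 17 (mod 61), so λ ≡ 40.
  x = λ² - 1 - 19 = 1600 - 20 ≡ 55; y = λ·(1 - 55) - 4 ≡ 32. → (55, 32)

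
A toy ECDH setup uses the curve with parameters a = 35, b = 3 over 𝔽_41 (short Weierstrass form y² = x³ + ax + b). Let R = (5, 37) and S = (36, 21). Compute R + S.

(5, 37) + (36, 21). λ = (21 - 37)/(36 - 5) ≡ 25/31 mod 41. 31⁻¹ ≡ 4 (mod 41) since 31·4 = 124 ≡ 1, so λ ≡ 18.
  x = λ² - 5 - 36 = 324 - 41 ≡ 37; y = λ·(5 - 37) - 37 ≡ 2. → (37, 2)

(37, 2)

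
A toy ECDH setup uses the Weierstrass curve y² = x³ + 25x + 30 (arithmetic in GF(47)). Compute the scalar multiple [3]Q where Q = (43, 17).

Repeated addition: build up to 3Q.
2Q: tangent at (43, 17): λ = (3·43² + 25)/(2·17) ≡ 26/34. 34⁻¹ ≡ 18 (mod 47) since 34·18 = 612 ≡ 1, so λ ≡ 26·18 ≡ 45.
  x = λ² - 43 - 43 = 2025 - 86 ≡ 12; y = λ·(43 - 12) - 17 ≡ 15. → (12, 15)
3Q: (12, 15) + (43, 17). λ = (17 - 15)/(43 - 12) ≡ 2/31 mod 47. 31⁻¹ ≡ 44 (mod 47) since 31·44 = 1364 ≡ 1, so λ ≡ 41.
  x = λ² - 12 - 43 = 1681 - 55 ≡ 28; y = λ·(12 - 28) - 15 ≡ 34. → (28, 34)

(28, 34)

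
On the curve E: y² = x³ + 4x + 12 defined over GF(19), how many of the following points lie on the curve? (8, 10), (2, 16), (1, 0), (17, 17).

(8, 10): 10² ≡ 5, rhs ≡ 5 → on.
(2, 16): 16² ≡ 9, rhs ≡ 9 → on.
(1, 0): 0² ≡ 0, rhs ≡ 17 → off.
(17, 17): 17² ≡ 4, rhs ≡ 15 → off.

2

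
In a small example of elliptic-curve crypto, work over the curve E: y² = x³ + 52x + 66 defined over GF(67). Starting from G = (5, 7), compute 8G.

(34, 0)

Repeated addition: build up to 8G.
2G: tangent at (5, 7): λ = (3·5² + 52)/(2·7) ≡ 60/14. 14⁻¹ ≡ 24 (mod 67), so λ ≡ 60·24 ≡ 33.
  x = λ² - 5 - 5 = 1089 - 10 ≡ 7; y = λ·(5 - 7) - 7 ≡ 61. → (7, 61)
3G: (7, 61) + (5, 7). λ = (7 - 61)/(5 - 7) ≡ 13/65 mod 67. 65⁻¹ ≡ 33 (mod 67) since 65·33 = 2145 ≡ 1, so λ ≡ 27.
  x = λ² - 7 - 5 = 729 - 12 ≡ 47; y = λ·(7 - 47) - 61 ≡ 65. → (47, 65)
4G: (47, 65) + (5, 7). λ = (7 - 65)/(5 - 47) ≡ 9/25 mod 67. 25⁻¹ ≡ 59 (mod 67) since 25·59 = 1475 ≡ 1, so λ ≡ 62.
  x = λ² - 47 - 5 = 3844 - 52 ≡ 40; y = λ·(47 - 40) - 65 ≡ 34. → (40, 34)
5G: (40, 34) + (5, 7). λ = (7 - 34)/(5 - 40) ≡ 40/32 mod 67. 32⁻¹ ≡ 44 (mod 67) since 32·44 = 1408 ≡ 1, so λ ≡ 18.
  x = λ² - 40 - 5 = 324 - 45 ≡ 11; y = λ·(40 - 11) - 34 ≡ 19. → (11, 19)
6G: (11, 19) + (5, 7). λ = (7 - 19)/(5 - 11) ≡ 55/61 mod 67. 61⁻¹ ≡ 11 (mod 67), so λ ≡ 2.
  x = λ² - 11 - 5 = 4 - 16 ≡ 55; y = λ·(11 - 55) - 19 ≡ 27. → (55, 27)
7G: (55, 27) + (5, 7). λ = (7 - 27)/(5 - 55) ≡ 47/17 mod 67. 17⁻¹ ≡ 4 (mod 67) since 17·4 = 68 ≡ 1, so λ ≡ 54.
  x = λ² - 55 - 5 = 2916 - 60 ≡ 42; y = λ·(55 - 42) - 27 ≡ 5. → (42, 5)
8G: (42, 5) + (5, 7). λ = (7 - 5)/(5 - 42) ≡ 2/30 mod 67. 30⁻¹ ≡ 38 (mod 67), so λ ≡ 9.
  x = λ² - 42 - 5 = 81 - 47 ≡ 34; y = λ·(42 - 34) - 5 ≡ 0. → (34, 0)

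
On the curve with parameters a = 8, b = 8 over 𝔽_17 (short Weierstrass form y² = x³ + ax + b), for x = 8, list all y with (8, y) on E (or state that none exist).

x³ + 8x + 8 = 584 ≡ 6 (mod 17).
6 is a non-residue mod 17; no y exists.

none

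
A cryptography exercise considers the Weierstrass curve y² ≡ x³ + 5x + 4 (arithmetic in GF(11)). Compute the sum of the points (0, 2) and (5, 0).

(0, 2) + (5, 0). λ = (0 - 2)/(5 - 0) ≡ 9/5 mod 11. 5⁻¹ ≡ 9 (mod 11), so λ ≡ 4.
  x = λ² - 0 - 5 = 16 - 5 ≡ 0; y = λ·(0 - 0) - 2 ≡ 9. → (0, 9)

(0, 9)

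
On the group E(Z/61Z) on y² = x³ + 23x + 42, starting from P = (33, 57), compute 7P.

Repeated addition: build up to 7P.
2P: tangent at (33, 57): λ = (3·33² + 23)/(2·57) ≡ 57/53. 53⁻¹ ≡ 38 (mod 61) since 53·38 = 2014 ≡ 1, so λ ≡ 57·38 ≡ 31.
  x = λ² - 33 - 33 = 961 - 66 ≡ 41; y = λ·(33 - 41) - 57 ≡ 0. → (41, 0)
3P: (41, 0) + (33, 57). λ = (57 - 0)/(33 - 41) ≡ 57/53 mod 61. 53⁻¹ ≡ 38 (mod 61) since 53·38 = 2014 ≡ 1, so λ ≡ 31.
  x = λ² - 41 - 33 = 961 - 74 ≡ 33; y = λ·(41 - 33) - 0 ≡ 4. → (33, 4)
4P: (33, 4) + (33, 57): same x and y₁ ≡ -y₂, so the sum is 𝒪.
5P: 𝒪 + (33, 57) = (33, 57) (identity).
6P: tangent at (33, 57): λ = (3·33² + 23)/(2·57) ≡ 57/53. 53⁻¹ ≡ 38 (mod 61) since 53·38 = 2014 ≡ 1, so λ ≡ 57·38 ≡ 31.
  x = λ² - 33 - 33 = 961 - 66 ≡ 41; y = λ·(33 - 41) - 57 ≡ 0. → (41, 0)
7P: (41, 0) + (33, 57). λ = (57 - 0)/(33 - 41) ≡ 57/53 mod 61. 53⁻¹ ≡ 38 (mod 61) since 53·38 = 2014 ≡ 1, so λ ≡ 31.
  x = λ² - 41 - 33 = 961 - 74 ≡ 33; y = λ·(41 - 33) - 0 ≡ 4. → (33, 4)

(33, 4)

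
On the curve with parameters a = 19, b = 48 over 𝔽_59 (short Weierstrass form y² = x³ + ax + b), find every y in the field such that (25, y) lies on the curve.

10, 49

x³ + 19x + 48 = 16148 ≡ 41 (mod 59).
Square roots of 41 mod 59: 10 and 49 (since 10² = 100 ≡ 41).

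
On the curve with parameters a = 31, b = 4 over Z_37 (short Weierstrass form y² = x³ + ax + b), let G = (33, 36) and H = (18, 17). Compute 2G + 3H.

First 2G:
Repeated addition: build up to 2G.
2G: tangent at (33, 36): λ = (3·33² + 31)/(2·36) ≡ 5/35. 35⁻¹ ≡ 18 (mod 37), so λ ≡ 5·18 ≡ 16.
  x = λ² - 33 - 33 = 256 - 66 ≡ 5; y = λ·(33 - 5) - 36 ≡ 5. → (5, 5)
2G = (5, 5).
Next 3H:
Repeated addition: build up to 3H.
2H: tangent at (18, 17): λ = (3·18² + 31)/(2·17) ≡ 4/34. 34⁻¹ ≡ 12 (mod 37), so λ ≡ 4·12 ≡ 11.
  x = λ² - 18 - 18 = 121 - 36 ≡ 11; y = λ·(18 - 11) - 17 ≡ 23. → (11, 23)
3H: (11, 23) + (18, 17). λ = (17 - 23)/(18 - 11) ≡ 31/7 mod 37. 7⁻¹ ≡ 16 (mod 37), so λ ≡ 15.
  x = λ² - 11 - 18 = 225 - 29 ≡ 11; y = λ·(11 - 11) - 23 ≡ 14. → (11, 14)
3H = (11, 14).
Finally 2G + 3H:
(5, 5) + (11, 14). λ = (14 - 5)/(11 - 5) ≡ 9/6 mod 37. 6⁻¹ ≡ 31 (mod 37), so λ ≡ 20.
  x = λ² - 5 - 11 = 400 - 16 ≡ 14; y = λ·(5 - 14) - 5 ≡ 0. → (14, 0)

(14, 0)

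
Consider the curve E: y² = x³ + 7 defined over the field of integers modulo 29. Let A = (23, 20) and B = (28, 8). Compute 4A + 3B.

First 4A:
Repeated addition: build up to 4A.
2A: tangent at (23, 20): λ = (3·23² + 0)/(2·20) ≡ 21/11. 11⁻¹ ≡ 8 (mod 29) since 11·8 = 88 ≡ 1, so λ ≡ 21·8 ≡ 23.
  x = λ² - 23 - 23 = 529 - 46 ≡ 19; y = λ·(23 - 19) - 20 ≡ 14. → (19, 14)
3A: (19, 14) + (23, 20). λ = (20 - 14)/(23 - 19) ≡ 6/4 mod 29. 4⁻¹ ≡ 22 (mod 29), so λ ≡ 16.
  x = λ² - 19 - 23 = 256 - 42 ≡ 11; y = λ·(19 - 11) - 14 ≡ 27. → (11, 27)
4A: (11, 27) + (23, 20). λ = (20 - 27)/(23 - 11) ≡ 22/12 mod 29. 12⁻¹ ≡ 17 (mod 29), so λ ≡ 26.
  x = λ² - 11 - 23 = 676 - 34 ≡ 4; y = λ·(11 - 4) - 27 ≡ 10. → (4, 10)
4A = (4, 10).
Next 3B:
Repeated addition: build up to 3B.
2B: tangent at (28, 8): λ = (3·28² + 0)/(2·8) ≡ 3/16. 16⁻¹ ≡ 20 (mod 29), so λ ≡ 3·20 ≡ 2.
  x = λ² - 28 - 28 = 4 - 56 ≡ 6; y = λ·(28 - 6) - 8 ≡ 7. → (6, 7)
3B: (6, 7) + (28, 8). λ = (8 - 7)/(28 - 6) ≡ 1/22 mod 29. 22⁻¹ ≡ 4 (mod 29), so λ ≡ 4.
  x = λ² - 6 - 28 = 16 - 34 ≡ 11; y = λ·(6 - 11) - 7 ≡ 2. → (11, 2)
3B = (11, 2).
Finally 4A + 3B:
(4, 10) + (11, 2). λ = (2 - 10)/(11 - 4) ≡ 21/7 mod 29. 7⁻¹ ≡ 25 (mod 29), so λ ≡ 3.
  x = λ² - 4 - 11 = 9 - 15 ≡ 23; y = λ·(4 - 23) - 10 ≡ 20. → (23, 20)

(23, 20)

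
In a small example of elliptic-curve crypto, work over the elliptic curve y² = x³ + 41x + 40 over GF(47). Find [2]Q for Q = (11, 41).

tangent at (11, 41): λ = (3·11² + 41)/(2·41) ≡ 28/35. 35⁻¹ ≡ 43 (mod 47) since 35·43 = 1505 ≡ 1, so λ ≡ 28·43 ≡ 29.
  x = λ² - 11 - 11 = 841 - 22 ≡ 20; y = λ·(11 - 20) - 41 ≡ 27. → (20, 27)

(20, 27)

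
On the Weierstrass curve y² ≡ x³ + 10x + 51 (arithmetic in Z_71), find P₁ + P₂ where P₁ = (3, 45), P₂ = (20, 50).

(3, 45) + (20, 50). λ = (50 - 45)/(20 - 3) ≡ 5/17 mod 71. 17⁻¹ ≡ 46 (mod 71), so λ ≡ 17.
  x = λ² - 3 - 20 = 289 - 23 ≡ 53; y = λ·(3 - 53) - 45 ≡ 28. → (53, 28)

(53, 28)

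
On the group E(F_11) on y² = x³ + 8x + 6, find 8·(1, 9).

(1, 2)

Write P = (1, 9).
Double-and-add on 8 = (1000)₂. Start with P = (1, 9) for the leading 1-bit.
double: tangent at (1, 9): λ = (3·1² + 8)/(2·9) ≡ 0/7. 7⁻¹ ≡ 8 (mod 11) since 7·8 = 56 ≡ 1, so λ ≡ 0·8 ≡ 0.
  x = λ² - 1 - 1 = 0 - 2 ≡ 9; y = λ·(1 - 9) - 9 ≡ 2. → (9, 2)
double: tangent at (9, 2): λ = (3·9² + 8)/(2·2) ≡ 9/4. 4⁻¹ ≡ 3 (mod 11) since 4·3 = 12 ≡ 1, so λ ≡ 9·3 ≡ 5.
  x = λ² - 9 - 9 = 25 - 18 ≡ 7; y = λ·(9 - 7) - 2 ≡ 8. → (7, 8)
double: tangent at (7, 8): λ = (3·7² + 8)/(2·8) ≡ 1/5. 5⁻¹ ≡ 9 (mod 11), so λ ≡ 1·9 ≡ 9.
  x = λ² - 7 - 7 = 81 - 14 ≡ 1; y = λ·(7 - 1) - 8 ≡ 2. → (1, 2)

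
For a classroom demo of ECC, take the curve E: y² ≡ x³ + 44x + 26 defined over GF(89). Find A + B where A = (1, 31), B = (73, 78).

(79, 59)

(1, 31) + (73, 78). λ = (78 - 31)/(73 - 1) ≡ 47/72 mod 89. 72⁻¹ ≡ 68 (mod 89) since 72·68 = 4896 ≡ 1, so λ ≡ 81.
  x = λ² - 1 - 73 = 6561 - 74 ≡ 79; y = λ·(1 - 79) - 31 ≡ 59. → (79, 59)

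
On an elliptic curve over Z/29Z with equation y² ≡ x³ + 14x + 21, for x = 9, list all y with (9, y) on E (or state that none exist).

8, 21

x³ + 14x + 21 = 876 ≡ 6 (mod 29).
Square roots of 6 mod 29: 8 and 21 (since 8² = 64 ≡ 6).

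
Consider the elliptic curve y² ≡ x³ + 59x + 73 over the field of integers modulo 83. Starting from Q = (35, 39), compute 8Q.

(4, 46)

Repeated addition: build up to 8Q.
2Q: tangent at (35, 39): λ = (3·35² + 59)/(2·39) ≡ 82/78. 78⁻¹ ≡ 33 (mod 83) since 78·33 = 2574 ≡ 1, so λ ≡ 82·33 ≡ 50.
  x = λ² - 35 - 35 = 2500 - 70 ≡ 23; y = λ·(35 - 23) - 39 ≡ 63. → (23, 63)
3Q: (23, 63) + (35, 39). λ = (39 - 63)/(35 - 23) ≡ 59/12 mod 83. 12⁻¹ ≡ 7 (mod 83), so λ ≡ 81.
  x = λ² - 23 - 35 = 6561 - 58 ≡ 29; y = λ·(23 - 29) - 63 ≡ 32. → (29, 32)
4Q: (29, 32) + (35, 39). λ = (39 - 32)/(35 - 29) ≡ 7/6 mod 83. 6⁻¹ ≡ 14 (mod 83), so λ ≡ 15.
  x = λ² - 29 - 35 = 225 - 64 ≡ 78; y = λ·(29 - 78) - 32 ≡ 63. → (78, 63)
5Q: (78, 63) + (35, 39). λ = (39 - 63)/(35 - 78) ≡ 59/40 mod 83. 40⁻¹ ≡ 27 (mod 83), so λ ≡ 16.
  x = λ² - 78 - 35 = 256 - 113 ≡ 60; y = λ·(78 - 60) - 63 ≡ 59. → (60, 59)
6Q: (60, 59) + (35, 39). λ = (39 - 59)/(35 - 60) ≡ 63/58 mod 83. 58⁻¹ ≡ 73 (mod 83), so λ ≡ 34.
  x = λ² - 60 - 35 = 1156 - 95 ≡ 65; y = λ·(60 - 65) - 59 ≡ 20. → (65, 20)
7Q: (65, 20) + (35, 39). λ = (39 - 20)/(35 - 65) ≡ 19/53 mod 83. 53⁻¹ ≡ 47 (mod 83), so λ ≡ 63.
  x = λ² - 65 - 35 = 3969 - 100 ≡ 51; y = λ·(65 - 51) - 20 ≡ 32. → (51, 32)
8Q: (51, 32) + (35, 39). λ = (39 - 32)/(35 - 51) ≡ 7/67 mod 83. 67⁻¹ ≡ 57 (mod 83), so λ ≡ 67.
  x = λ² - 51 - 35 = 4489 - 86 ≡ 4; y = λ·(51 - 4) - 32 ≡ 46. → (4, 46)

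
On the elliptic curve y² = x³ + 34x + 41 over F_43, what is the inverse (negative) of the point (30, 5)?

(30, 38)

-(30, 5) = (30, -5 mod 43) = (30, 38).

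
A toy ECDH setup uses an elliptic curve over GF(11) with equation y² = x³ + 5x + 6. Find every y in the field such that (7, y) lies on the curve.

x³ + 5x + 6 = 384 ≡ 10 (mod 11).
10 is a non-residue mod 11; no y exists.

none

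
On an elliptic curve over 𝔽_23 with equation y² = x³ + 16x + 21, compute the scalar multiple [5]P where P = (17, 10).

(15, 5)

Double-and-add on 5 = (101)₂. Start with P = (17, 10) for the leading 1-bit.
double: tangent at (17, 10): λ = (3·17² + 16)/(2·10) ≡ 9/20. 20⁻¹ ≡ 15 (mod 23) since 20·15 = 300 ≡ 1, so λ ≡ 9·15 ≡ 20.
  x = λ² - 17 - 17 = 400 - 34 ≡ 21; y = λ·(17 - 21) - 10 ≡ 2. → (21, 2)
double: tangent at (21, 2): λ = (3·21² + 16)/(2·2) ≡ 5/4. 4⁻¹ ≡ 6 (mod 23), so λ ≡ 5·6 ≡ 7.
  x = λ² - 21 - 21 = 49 - 42 ≡ 7; y = λ·(21 - 7) - 2 ≡ 4. → (7, 4)
add P: (7, 4) + (17, 10). λ = (10 - 4)/(17 - 7) ≡ 6/10 mod 23. 10⁻¹ ≡ 7 (mod 23), so λ ≡ 19.
  x = λ² - 7 - 17 = 361 - 24 ≡ 15; y = λ·(7 - 15) - 4 ≡ 5. → (15, 5)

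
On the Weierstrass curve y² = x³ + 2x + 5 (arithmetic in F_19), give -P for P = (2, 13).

-(2, 13) = (2, -13 mod 19) = (2, 6).

(2, 6)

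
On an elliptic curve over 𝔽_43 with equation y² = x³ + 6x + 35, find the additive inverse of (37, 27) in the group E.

(37, 16)

-(37, 27) = (37, -27 mod 43) = (37, 16).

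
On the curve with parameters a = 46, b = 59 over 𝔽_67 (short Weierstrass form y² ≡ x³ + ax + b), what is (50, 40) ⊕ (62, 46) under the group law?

(39, 66)

(50, 40) + (62, 46). λ = (46 - 40)/(62 - 50) ≡ 6/12 mod 67. 12⁻¹ ≡ 28 (mod 67), so λ ≡ 34.
  x = λ² - 50 - 62 = 1156 - 112 ≡ 39; y = λ·(50 - 39) - 40 ≡ 66. → (39, 66)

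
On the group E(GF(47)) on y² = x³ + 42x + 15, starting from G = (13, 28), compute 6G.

Repeated addition: build up to 6G.
2G: tangent at (13, 28): λ = (3·13² + 42)/(2·28) ≡ 32/9. 9⁻¹ ≡ 21 (mod 47), so λ ≡ 32·21 ≡ 14.
  x = λ² - 13 - 13 = 196 - 26 ≡ 29; y = λ·(13 - 29) - 28 ≡ 30. → (29, 30)
3G: (29, 30) + (13, 28). λ = (28 - 30)/(13 - 29) ≡ 45/31 mod 47. 31⁻¹ ≡ 44 (mod 47) since 31·44 = 1364 ≡ 1, so λ ≡ 6.
  x = λ² - 29 - 13 = 36 - 42 ≡ 41; y = λ·(29 - 41) - 30 ≡ 39. → (41, 39)
4G: (41, 39) + (13, 28). λ = (28 - 39)/(13 - 41) ≡ 36/19 mod 47. 19⁻¹ ≡ 5 (mod 47) since 19·5 = 95 ≡ 1, so λ ≡ 39.
  x = λ² - 41 - 13 = 1521 - 54 ≡ 10; y = λ·(41 - 10) - 39 ≡ 42. → (10, 42)
5G: (10, 42) + (13, 28). λ = (28 - 42)/(13 - 10) ≡ 33/3 mod 47. 3⁻¹ ≡ 16 (mod 47), so λ ≡ 11.
  x = λ² - 10 - 13 = 121 - 23 ≡ 4; y = λ·(10 - 4) - 42 ≡ 24. → (4, 24)
6G: (4, 24) + (13, 28). λ = (28 - 24)/(13 - 4) ≡ 4/9 mod 47. 9⁻¹ ≡ 21 (mod 47) since 9·21 = 189 ≡ 1, so λ ≡ 37.
  x = λ² - 4 - 13 = 1369 - 17 ≡ 36; y = λ·(4 - 36) - 24 ≡ 14. → (36, 14)

(36, 14)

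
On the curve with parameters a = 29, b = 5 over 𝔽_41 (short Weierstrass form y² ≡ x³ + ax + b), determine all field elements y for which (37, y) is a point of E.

none

x³ + 29x + 5 = 51731 ≡ 30 (mod 41).
30 is a non-residue mod 41; no y exists.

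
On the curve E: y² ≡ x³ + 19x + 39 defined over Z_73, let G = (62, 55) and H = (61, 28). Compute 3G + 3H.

(47, 0)

First 3G:
Repeated addition: build up to 3G.
2G: tangent at (62, 55): λ = (3·62² + 19)/(2·55) ≡ 17/37. 37⁻¹ ≡ 2 (mod 73) since 37·2 = 74 ≡ 1, so λ ≡ 17·2 ≡ 34.
  x = λ² - 62 - 62 = 1156 - 124 ≡ 10; y = λ·(62 - 10) - 55 ≡ 34. → (10, 34)
3G: (10, 34) + (62, 55). λ = (55 - 34)/(62 - 10) ≡ 21/52 mod 73. 52⁻¹ ≡ 66 (mod 73), so λ ≡ 72.
  x = λ² - 10 - 62 = 5184 - 72 ≡ 2; y = λ·(10 - 2) - 34 ≡ 31. → (2, 31)
3G = (2, 31).
Next 3H:
Repeated addition: build up to 3H.
2H: tangent at (61, 28): λ = (3·61² + 19)/(2·28) ≡ 13/56. 56⁻¹ ≡ 30 (mod 73), so λ ≡ 13·30 ≡ 25.
  x = λ² - 61 - 61 = 625 - 122 ≡ 65; y = λ·(61 - 65) - 28 ≡ 18. → (65, 18)
3H: (65, 18) + (61, 28). λ = (28 - 18)/(61 - 65) ≡ 10/69 mod 73. 69⁻¹ ≡ 18 (mod 73) since 69·18 = 1242 ≡ 1, so λ ≡ 34.
  x = λ² - 65 - 61 = 1156 - 126 ≡ 8; y = λ·(65 - 8) - 18 ≡ 22. → (8, 22)
3H = (8, 22).
Finally 3G + 3H:
(2, 31) + (8, 22). λ = (22 - 31)/(8 - 2) ≡ 64/6 mod 73. 6⁻¹ ≡ 61 (mod 73) since 6·61 = 366 ≡ 1, so λ ≡ 35.
  x = λ² - 2 - 8 = 1225 - 10 ≡ 47; y = λ·(2 - 47) - 31 ≡ 0. → (47, 0)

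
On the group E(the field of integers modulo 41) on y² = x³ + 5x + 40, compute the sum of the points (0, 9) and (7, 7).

(14, 36)

(0, 9) + (7, 7). λ = (7 - 9)/(7 - 0) ≡ 39/7 mod 41. 7⁻¹ ≡ 6 (mod 41) since 7·6 = 42 ≡ 1, so λ ≡ 29.
  x = λ² - 0 - 7 = 841 - 7 ≡ 14; y = λ·(0 - 14) - 9 ≡ 36. → (14, 36)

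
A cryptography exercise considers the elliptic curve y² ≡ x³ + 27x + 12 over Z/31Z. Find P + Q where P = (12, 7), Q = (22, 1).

(11, 11)

(12, 7) + (22, 1). λ = (1 - 7)/(22 - 12) ≡ 25/10 mod 31. 10⁻¹ ≡ 28 (mod 31) since 10·28 = 280 ≡ 1, so λ ≡ 18.
  x = λ² - 12 - 22 = 324 - 34 ≡ 11; y = λ·(12 - 11) - 7 ≡ 11. → (11, 11)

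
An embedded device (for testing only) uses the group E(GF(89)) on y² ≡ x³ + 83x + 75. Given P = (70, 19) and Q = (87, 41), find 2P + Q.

(57, 42)

First 2P:
Repeated addition: build up to 2P.
2P: tangent at (70, 19): λ = (3·70² + 83)/(2·19) ≡ 9/38. 38⁻¹ ≡ 82 (mod 89), so λ ≡ 9·82 ≡ 26.
  x = λ² - 70 - 70 = 676 - 140 ≡ 2; y = λ·(70 - 2) - 19 ≡ 58. → (2, 58)
2P = (2, 58).
Finally 2P + Q:
(2, 58) + (87, 41). λ = (41 - 58)/(87 - 2) ≡ 72/85 mod 89. 85⁻¹ ≡ 22 (mod 89), so λ ≡ 71.
  x = λ² - 2 - 87 = 5041 - 89 ≡ 57; y = λ·(2 - 57) - 58 ≡ 42. → (57, 42)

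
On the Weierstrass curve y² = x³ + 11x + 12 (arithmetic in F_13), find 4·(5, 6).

(0, 8)

Write P = (5, 6).
Double-and-add on 4 = (100)₂. Start with P = (5, 6) for the leading 1-bit.
double: tangent at (5, 6): λ = (3·5² + 11)/(2·6) ≡ 8/12. 12⁻¹ ≡ 12 (mod 13) since 12·12 = 144 ≡ 1, so λ ≡ 8·12 ≡ 5.
  x = λ² - 5 - 5 = 25 - 10 ≡ 2; y = λ·(5 - 2) - 6 ≡ 9. → (2, 9)
double: tangent at (2, 9): λ = (3·2² + 11)/(2·9) ≡ 10/5. 5⁻¹ ≡ 8 (mod 13), so λ ≡ 10·8 ≡ 2.
  x = λ² - 2 - 2 = 4 - 4 ≡ 0; y = λ·(2 - 0) - 9 ≡ 8. → (0, 8)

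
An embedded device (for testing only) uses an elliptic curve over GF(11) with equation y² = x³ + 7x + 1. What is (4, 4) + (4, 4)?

(3, 7)

tangent at (4, 4): λ = (3·4² + 7)/(2·4) ≡ 0/8. 8⁻¹ ≡ 7 (mod 11), so λ ≡ 0·7 ≡ 0.
  x = λ² - 4 - 4 = 0 - 8 ≡ 3; y = λ·(4 - 3) - 4 ≡ 7. → (3, 7)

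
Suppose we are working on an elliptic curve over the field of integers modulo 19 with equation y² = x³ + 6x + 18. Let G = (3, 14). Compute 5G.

(11, 16)

Repeated addition: build up to 5G.
2G: tangent at (3, 14): λ = (3·3² + 6)/(2·14) ≡ 14/9. 9⁻¹ ≡ 17 (mod 19) since 9·17 = 153 ≡ 1, so λ ≡ 14·17 ≡ 10.
  x = λ² - 3 - 3 = 100 - 6 ≡ 18; y = λ·(3 - 18) - 14 ≡ 7. → (18, 7)
3G: (18, 7) + (3, 14). λ = (14 - 7)/(3 - 18) ≡ 7/4 mod 19. 4⁻¹ ≡ 5 (mod 19), so λ ≡ 16.
  x = λ² - 18 - 3 = 256 - 21 ≡ 7; y = λ·(18 - 7) - 7 ≡ 17. → (7, 17)
4G: (7, 17) + (3, 14). λ = (14 - 17)/(3 - 7) ≡ 16/15 mod 19. 15⁻¹ ≡ 14 (mod 19), so λ ≡ 15.
  x = λ² - 7 - 3 = 225 - 10 ≡ 6; y = λ·(7 - 6) - 17 ≡ 17. → (6, 17)
5G: (6, 17) + (3, 14). λ = (14 - 17)/(3 - 6) ≡ 16/16 mod 19. 16⁻¹ ≡ 6 (mod 19) since 16·6 = 96 ≡ 1, so λ ≡ 1.
  x = λ² - 6 - 3 = 1 - 9 ≡ 11; y = λ·(6 - 11) - 17 ≡ 16. → (11, 16)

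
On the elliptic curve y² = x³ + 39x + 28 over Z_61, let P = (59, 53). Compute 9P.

Double-and-add on 9 = (1001)₂. Start with P = (59, 53) for the leading 1-bit.
double: tangent at (59, 53): λ = (3·59² + 39)/(2·53) ≡ 51/45. 45⁻¹ ≡ 19 (mod 61), so λ ≡ 51·19 ≡ 54.
  x = λ² - 59 - 59 = 2916 - 118 ≡ 53; y = λ·(59 - 53) - 53 ≡ 27. → (53, 27)
double: tangent at (53, 27): λ = (3·53² + 39)/(2·27) ≡ 48/54. 54⁻¹ ≡ 26 (mod 61) since 54·26 = 1404 ≡ 1, so λ ≡ 48·26 ≡ 28.
  x = λ² - 53 - 53 = 784 - 106 ≡ 7; y = λ·(53 - 7) - 27 ≡ 41. → (7, 41)
double: tangent at (7, 41): λ = (3·7² + 39)/(2·41) ≡ 3/21. 21⁻¹ ≡ 32 (mod 61), so λ ≡ 3·32 ≡ 35.
  x = λ² - 7 - 7 = 1225 - 14 ≡ 52; y = λ·(7 - 52) - 41 ≡ 31. → (52, 31)
add P: (52, 31) + (59, 53). λ = (53 - 31)/(59 - 52) ≡ 22/7 mod 61. 7⁻¹ ≡ 35 (mod 61), so λ ≡ 38.
  x = λ² - 52 - 59 = 1444 - 111 ≡ 52; y = λ·(52 - 52) - 31 ≡ 30. → (52, 30)

(52, 30)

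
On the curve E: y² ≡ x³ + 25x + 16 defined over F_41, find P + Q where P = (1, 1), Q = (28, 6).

(32, 13)

(1, 1) + (28, 6). λ = (6 - 1)/(28 - 1) ≡ 5/27 mod 41. 27⁻¹ ≡ 38 (mod 41), so λ ≡ 26.
  x = λ² - 1 - 28 = 676 - 29 ≡ 32; y = λ·(1 - 32) - 1 ≡ 13. → (32, 13)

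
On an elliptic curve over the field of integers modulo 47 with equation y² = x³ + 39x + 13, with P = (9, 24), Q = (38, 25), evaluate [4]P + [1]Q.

(22, 45)

First 4P:
Double-and-add on 4 = (100)₂. Start with P = (9, 24) for the leading 1-bit.
double: tangent at (9, 24): λ = (3·9² + 39)/(2·24) ≡ 0/1. 1⁻¹ ≡ 1 (mod 47) since 1·1 = 1 ≡ 1, so λ ≡ 0·1 ≡ 0.
  x = λ² - 9 - 9 = 0 - 18 ≡ 29; y = λ·(9 - 29) - 24 ≡ 23. → (29, 23)
double: tangent at (29, 23): λ = (3·29² + 39)/(2·23) ≡ 24/46. 46⁻¹ ≡ 46 (mod 47) since 46·46 = 2116 ≡ 1, so λ ≡ 24·46 ≡ 23.
  x = λ² - 29 - 29 = 529 - 58 ≡ 1; y = λ·(29 - 1) - 23 ≡ 10. → (1, 10)
4P = (1, 10).
Finally 4P + Q:
(1, 10) + (38, 25). λ = (25 - 10)/(38 - 1) ≡ 15/37 mod 47. 37⁻¹ ≡ 14 (mod 47) since 37·14 = 518 ≡ 1, so λ ≡ 22.
  x = λ² - 1 - 38 = 484 - 39 ≡ 22; y = λ·(1 - 22) - 10 ≡ 45. → (22, 45)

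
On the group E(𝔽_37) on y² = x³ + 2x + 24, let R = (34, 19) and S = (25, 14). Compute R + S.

(34, 19) + (25, 14). λ = (14 - 19)/(25 - 34) ≡ 32/28 mod 37. 28⁻¹ ≡ 4 (mod 37), so λ ≡ 17.
  x = λ² - 34 - 25 = 289 - 59 ≡ 8; y = λ·(34 - 8) - 19 ≡ 16. → (8, 16)

(8, 16)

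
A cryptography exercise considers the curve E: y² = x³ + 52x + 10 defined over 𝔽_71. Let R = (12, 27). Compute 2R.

tangent at (12, 27): λ = (3·12² + 52)/(2·27) ≡ 58/54. 54⁻¹ ≡ 25 (mod 71) since 54·25 = 1350 ≡ 1, so λ ≡ 58·25 ≡ 30.
  x = λ² - 12 - 12 = 900 - 24 ≡ 24; y = λ·(12 - 24) - 27 ≡ 39. → (24, 39)

(24, 39)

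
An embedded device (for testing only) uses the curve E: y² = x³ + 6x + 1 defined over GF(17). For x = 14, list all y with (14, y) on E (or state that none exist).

none

x³ + 6x + 1 = 2829 ≡ 7 (mod 17).
7 is a non-residue mod 17; no y exists.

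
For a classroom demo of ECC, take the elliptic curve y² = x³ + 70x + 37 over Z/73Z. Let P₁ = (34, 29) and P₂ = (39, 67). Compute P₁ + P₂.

(34, 29) + (39, 67). λ = (67 - 29)/(39 - 34) ≡ 38/5 mod 73. 5⁻¹ ≡ 44 (mod 73) since 5·44 = 220 ≡ 1, so λ ≡ 66.
  x = λ² - 34 - 39 = 4356 - 73 ≡ 49; y = λ·(34 - 49) - 29 ≡ 3. → (49, 3)

(49, 3)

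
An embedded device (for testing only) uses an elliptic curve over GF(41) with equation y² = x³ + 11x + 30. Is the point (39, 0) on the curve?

yes

y² = 0² ≡ 0; x³ + 11x + 30 = 59778 ≡ 0 (mod 41). 0 = 0.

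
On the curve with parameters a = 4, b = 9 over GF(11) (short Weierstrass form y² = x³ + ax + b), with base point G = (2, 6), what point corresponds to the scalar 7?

Repeated addition: build up to 7G.
2G: tangent at (2, 6): λ = (3·2² + 4)/(2·6) ≡ 5/1. 1⁻¹ ≡ 1 (mod 11), so λ ≡ 5·1 ≡ 5.
  x = λ² - 2 - 2 = 25 - 4 ≡ 10; y = λ·(2 - 10) - 6 ≡ 9. → (10, 9)
3G: (10, 9) + (2, 6). λ = (6 - 9)/(2 - 10) ≡ 8/3 mod 11. 3⁻¹ ≡ 4 (mod 11), so λ ≡ 10.
  x = λ² - 10 - 2 = 100 - 12 ≡ 0; y = λ·(10 - 0) - 9 ≡ 3. → (0, 3)
4G: (0, 3) + (2, 6). λ = (6 - 3)/(2 - 0) ≡ 3/2 mod 11. 2⁻¹ ≡ 6 (mod 11), so λ ≡ 7.
  x = λ² - 0 - 2 = 49 - 2 ≡ 3; y = λ·(0 - 3) - 3 ≡ 9. → (3, 9)
5G: (3, 9) + (2, 6). λ = (6 - 9)/(2 - 3) ≡ 8/10 mod 11. 10⁻¹ ≡ 10 (mod 11), so λ ≡ 3.
  x = λ² - 3 - 2 = 9 - 5 ≡ 4; y = λ·(3 - 4) - 9 ≡ 10. → (4, 10)
6G: (4, 10) + (2, 6). λ = (6 - 10)/(2 - 4) ≡ 7/9 mod 11. 9⁻¹ ≡ 5 (mod 11) since 9·5 = 45 ≡ 1, so λ ≡ 2.
  x = λ² - 4 - 2 = 4 - 6 ≡ 9; y = λ·(4 - 9) - 10 ≡ 2. → (9, 2)
7G: (9, 2) + (2, 6). λ = (6 - 2)/(2 - 9) ≡ 4/4 mod 11. 4⁻¹ ≡ 3 (mod 11) since 4·3 = 12 ≡ 1, so λ ≡ 1.
  x = λ² - 9 - 2 = 1 - 11 ≡ 1; y = λ·(9 - 1) - 2 ≡ 6. → (1, 6)

(1, 6)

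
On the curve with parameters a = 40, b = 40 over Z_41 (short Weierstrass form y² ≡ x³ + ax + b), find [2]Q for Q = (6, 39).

(4, 10)

tangent at (6, 39): λ = (3·6² + 40)/(2·39) ≡ 25/37. 37⁻¹ ≡ 10 (mod 41), so λ ≡ 25·10 ≡ 4.
  x = λ² - 6 - 6 = 16 - 12 ≡ 4; y = λ·(6 - 4) - 39 ≡ 10. → (4, 10)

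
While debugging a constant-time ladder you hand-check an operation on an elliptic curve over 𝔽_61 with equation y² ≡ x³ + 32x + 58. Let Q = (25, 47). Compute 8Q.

(17, 5)

Double-and-add on 8 = (1000)₂. Start with Q = (25, 47) for the leading 1-bit.
double: tangent at (25, 47): λ = (3·25² + 32)/(2·47) ≡ 16/33. 33⁻¹ ≡ 37 (mod 61), so λ ≡ 16·37 ≡ 43.
  x = λ² - 25 - 25 = 1849 - 50 ≡ 30; y = λ·(25 - 30) - 47 ≡ 43. → (30, 43)
double: tangent at (30, 43): λ = (3·30² + 32)/(2·43) ≡ 48/25. 25⁻¹ ≡ 22 (mod 61), so λ ≡ 48·22 ≡ 19.
  x = λ² - 30 - 30 = 361 - 60 ≡ 57; y = λ·(30 - 57) - 43 ≡ 54. → (57, 54)
double: tangent at (57, 54): λ = (3·57² + 32)/(2·54) ≡ 19/47. 47⁻¹ ≡ 13 (mod 61), so λ ≡ 19·13 ≡ 3.
  x = λ² - 57 - 57 = 9 - 114 ≡ 17; y = λ·(57 - 17) - 54 ≡ 5. → (17, 5)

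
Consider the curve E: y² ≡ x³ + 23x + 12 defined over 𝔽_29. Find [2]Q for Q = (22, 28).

tangent at (22, 28): λ = (3·22² + 23)/(2·28) ≡ 25/27. 27⁻¹ ≡ 14 (mod 29), so λ ≡ 25·14 ≡ 2.
  x = λ² - 22 - 22 = 4 - 44 ≡ 18; y = λ·(22 - 18) - 28 ≡ 9. → (18, 9)

(18, 9)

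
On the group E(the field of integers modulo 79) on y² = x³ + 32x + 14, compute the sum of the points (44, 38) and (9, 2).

(44, 38) + (9, 2). λ = (2 - 38)/(9 - 44) ≡ 43/44 mod 79. 44⁻¹ ≡ 9 (mod 79), so λ ≡ 71.
  x = λ² - 44 - 9 = 5041 - 53 ≡ 11; y = λ·(44 - 11) - 38 ≡ 14. → (11, 14)

(11, 14)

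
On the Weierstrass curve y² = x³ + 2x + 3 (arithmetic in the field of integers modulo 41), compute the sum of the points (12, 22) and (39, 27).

(12, 22) + (39, 27). λ = (27 - 22)/(39 - 12) ≡ 5/27 mod 41. 27⁻¹ ≡ 38 (mod 41), so λ ≡ 26.
  x = λ² - 12 - 39 = 676 - 51 ≡ 10; y = λ·(12 - 10) - 22 ≡ 30. → (10, 30)

(10, 30)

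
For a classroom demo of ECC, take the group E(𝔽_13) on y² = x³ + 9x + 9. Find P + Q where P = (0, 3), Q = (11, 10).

(0, 3) + (11, 10). λ = (10 - 3)/(11 - 0) ≡ 7/11 mod 13. 11⁻¹ ≡ 6 (mod 13), so λ ≡ 3.
  x = λ² - 0 - 11 = 9 - 11 ≡ 11; y = λ·(0 - 11) - 3 ≡ 3. → (11, 3)

(11, 3)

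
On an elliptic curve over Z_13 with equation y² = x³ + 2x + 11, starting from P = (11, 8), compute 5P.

O

Double-and-add on 5 = (101)₂. Start with P = (11, 8) for the leading 1-bit.
double: tangent at (11, 8): λ = (3·11² + 2)/(2·8) ≡ 1/3. 3⁻¹ ≡ 9 (mod 13), so λ ≡ 1·9 ≡ 9.
  x = λ² - 11 - 11 = 81 - 22 ≡ 7; y = λ·(11 - 7) - 8 ≡ 2. → (7, 2)
double: tangent at (7, 2): λ = (3·7² + 2)/(2·2) ≡ 6/4. 4⁻¹ ≡ 10 (mod 13), so λ ≡ 6·10 ≡ 8.
  x = λ² - 7 - 7 = 64 - 14 ≡ 11; y = λ·(7 - 11) - 2 ≡ 5. → (11, 5)
add P: (11, 5) + (11, 8): same x and y₁ ≡ -y₂, so the sum is O.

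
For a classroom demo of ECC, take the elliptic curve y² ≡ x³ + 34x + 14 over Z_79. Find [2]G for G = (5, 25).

(3, 71)

tangent at (5, 25): λ = (3·5² + 34)/(2·25) ≡ 30/50. 50⁻¹ ≡ 49 (mod 79), so λ ≡ 30·49 ≡ 48.
  x = λ² - 5 - 5 = 2304 - 10 ≡ 3; y = λ·(5 - 3) - 25 ≡ 71. → (3, 71)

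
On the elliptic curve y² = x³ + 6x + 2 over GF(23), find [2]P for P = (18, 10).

tangent at (18, 10): λ = (3·18² + 6)/(2·10) ≡ 12/20. 20⁻¹ ≡ 15 (mod 23), so λ ≡ 12·15 ≡ 19.
  x = λ² - 18 - 18 = 361 - 36 ≡ 3; y = λ·(18 - 3) - 10 ≡ 22. → (3, 22)

(3, 22)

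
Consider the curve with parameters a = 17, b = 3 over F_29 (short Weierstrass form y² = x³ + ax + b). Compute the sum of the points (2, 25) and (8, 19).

(20, 22)

(2, 25) + (8, 19). λ = (19 - 25)/(8 - 2) ≡ 23/6 mod 29. 6⁻¹ ≡ 5 (mod 29) since 6·5 = 30 ≡ 1, so λ ≡ 28.
  x = λ² - 2 - 8 = 784 - 10 ≡ 20; y = λ·(2 - 20) - 25 ≡ 22. → (20, 22)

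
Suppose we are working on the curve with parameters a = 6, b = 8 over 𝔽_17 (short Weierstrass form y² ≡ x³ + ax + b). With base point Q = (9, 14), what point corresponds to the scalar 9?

(16, 16)

Double-and-add on 9 = (1001)₂. Start with Q = (9, 14) for the leading 1-bit.
double: tangent at (9, 14): λ = (3·9² + 6)/(2·14) ≡ 11/11. 11⁻¹ ≡ 14 (mod 17), so λ ≡ 11·14 ≡ 1.
  x = λ² - 9 - 9 = 1 - 18 ≡ 0; y = λ·(9 - 0) - 14 ≡ 12. → (0, 12)
double: tangent at (0, 12): λ = (3·0² + 6)/(2·12) ≡ 6/7. 7⁻¹ ≡ 5 (mod 17) since 7·5 = 35 ≡ 1, so λ ≡ 6·5 ≡ 13.
  x = λ² - 0 - 0 = 169 - 0 ≡ 16; y = λ·(0 - 16) - 12 ≡ 1. → (16, 1)
double: tangent at (16, 1): λ = (3·16² + 6)/(2·1) ≡ 9/2. 2⁻¹ ≡ 9 (mod 17) since 2·9 = 18 ≡ 1, so λ ≡ 9·9 ≡ 13.
  x = λ² - 16 - 16 = 169 - 32 ≡ 1; y = λ·(16 - 1) - 1 ≡ 7. → (1, 7)
add Q: (1, 7) + (9, 14). λ = (14 - 7)/(9 - 1) ≡ 7/8 mod 17. 8⁻¹ ≡ 15 (mod 17), so λ ≡ 3.
  x = λ² - 1 - 9 = 9 - 10 ≡ 16; y = λ·(1 - 16) - 7 ≡ 16. → (16, 16)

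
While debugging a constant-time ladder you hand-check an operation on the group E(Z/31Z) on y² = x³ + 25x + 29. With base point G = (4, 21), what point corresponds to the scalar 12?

(10, 15)

Double-and-add on 12 = (1100)₂. Start with G = (4, 21) for the leading 1-bit.
double: tangent at (4, 21): λ = (3·4² + 25)/(2·21) ≡ 11/11. 11⁻¹ ≡ 17 (mod 31) since 11·17 = 187 ≡ 1, so λ ≡ 11·17 ≡ 1.
  x = λ² - 4 - 4 = 1 - 8 ≡ 24; y = λ·(4 - 24) - 21 ≡ 21. → (24, 21)
add G: (24, 21) + (4, 21). λ = (21 - 21)/(4 - 24) ≡ 0/11 mod 31. 11⁻¹ ≡ 17 (mod 31) since 11·17 = 187 ≡ 1, so λ ≡ 0.
  x = λ² - 24 - 4 = 0 - 28 ≡ 3; y = λ·(24 - 3) - 21 ≡ 10. → (3, 10)
double: tangent at (3, 10): λ = (3·3² + 25)/(2·10) ≡ 21/20. 20⁻¹ ≡ 14 (mod 31) since 20·14 = 280 ≡ 1, so λ ≡ 21·14 ≡ 15.
  x = λ² - 3 - 3 = 225 - 6 ≡ 2; y = λ·(3 - 2) - 10 ≡ 5. → (2, 5)
double: tangent at (2, 5): λ = (3·2² + 25)/(2·5) ≡ 6/10. 10⁻¹ ≡ 28 (mod 31), so λ ≡ 6·28 ≡ 13.
  x = λ² - 2 - 2 = 169 - 4 ≡ 10; y = λ·(2 - 10) - 5 ≡ 15. → (10, 15)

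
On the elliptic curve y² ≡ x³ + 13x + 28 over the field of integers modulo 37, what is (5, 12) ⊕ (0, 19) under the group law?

(5, 12) + (0, 19). λ = (19 - 12)/(0 - 5) ≡ 7/32 mod 37. 32⁻¹ ≡ 22 (mod 37), so λ ≡ 6.
  x = λ² - 5 - 0 = 36 - 5 ≡ 31; y = λ·(5 - 31) - 12 ≡ 17. → (31, 17)

(31, 17)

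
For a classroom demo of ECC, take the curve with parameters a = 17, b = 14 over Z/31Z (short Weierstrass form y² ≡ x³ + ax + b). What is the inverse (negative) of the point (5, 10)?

(5, 21)

-(5, 10) = (5, -10 mod 31) = (5, 21).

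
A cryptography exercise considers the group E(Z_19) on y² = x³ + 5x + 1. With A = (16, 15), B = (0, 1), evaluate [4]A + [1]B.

First 4A:
Repeated addition: build up to 4A.
2A: tangent at (16, 15): λ = (3·16² + 5)/(2·15) ≡ 13/11. 11⁻¹ ≡ 7 (mod 19) since 11·7 = 77 ≡ 1, so λ ≡ 13·7 ≡ 15.
  x = λ² - 16 - 16 = 225 - 32 ≡ 3; y = λ·(16 - 3) - 15 ≡ 9. → (3, 9)
3A: (3, 9) + (16, 15). λ = (15 - 9)/(16 - 3) ≡ 6/13 mod 19. 13⁻¹ ≡ 3 (mod 19), so λ ≡ 18.
  x = λ² - 3 - 16 = 324 - 19 ≡ 1; y = λ·(3 - 1) - 9 ≡ 8. → (1, 8)
4A: (1, 8) + (16, 15). λ = (15 - 8)/(16 - 1) ≡ 7/15 mod 19. 15⁻¹ ≡ 14 (mod 19), so λ ≡ 3.
  x = λ² - 1 - 16 = 9 - 17 ≡ 11; y = λ·(1 - 11) - 8 ≡ 0. → (11, 0)
4A = (11, 0).
Finally 4A + B:
(11, 0) + (0, 1). λ = (1 - 0)/(0 - 11) ≡ 1/8 mod 19. 8⁻¹ ≡ 12 (mod 19), so λ ≡ 12.
  x = λ² - 11 - 0 = 144 - 11 ≡ 0; y = λ·(11 - 0) - 0 ≡ 18. → (0, 18)

(0, 18)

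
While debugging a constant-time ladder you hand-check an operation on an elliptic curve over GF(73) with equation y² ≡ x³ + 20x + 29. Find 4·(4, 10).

Write P = (4, 10).
Repeated addition: build up to 4P.
2P: tangent at (4, 10): λ = (3·4² + 20)/(2·10) ≡ 68/20. 20⁻¹ ≡ 11 (mod 73) since 20·11 = 220 ≡ 1, so λ ≡ 68·11 ≡ 18.
  x = λ² - 4 - 4 = 324 - 8 ≡ 24; y = λ·(4 - 24) - 10 ≡ 68. → (24, 68)
3P: (24, 68) + (4, 10). λ = (10 - 68)/(4 - 24) ≡ 15/53 mod 73. 53⁻¹ ≡ 62 (mod 73), so λ ≡ 54.
  x = λ² - 24 - 4 = 2916 - 28 ≡ 41; y = λ·(24 - 41) - 68 ≡ 36. → (41, 36)
4P: (41, 36) + (4, 10). λ = (10 - 36)/(4 - 41) ≡ 47/36 mod 73. 36⁻¹ ≡ 71 (mod 73) since 36·71 = 2556 ≡ 1, so λ ≡ 52.
  x = λ² - 41 - 4 = 2704 - 45 ≡ 31; y = λ·(41 - 31) - 36 ≡ 46. → (31, 46)

(31, 46)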